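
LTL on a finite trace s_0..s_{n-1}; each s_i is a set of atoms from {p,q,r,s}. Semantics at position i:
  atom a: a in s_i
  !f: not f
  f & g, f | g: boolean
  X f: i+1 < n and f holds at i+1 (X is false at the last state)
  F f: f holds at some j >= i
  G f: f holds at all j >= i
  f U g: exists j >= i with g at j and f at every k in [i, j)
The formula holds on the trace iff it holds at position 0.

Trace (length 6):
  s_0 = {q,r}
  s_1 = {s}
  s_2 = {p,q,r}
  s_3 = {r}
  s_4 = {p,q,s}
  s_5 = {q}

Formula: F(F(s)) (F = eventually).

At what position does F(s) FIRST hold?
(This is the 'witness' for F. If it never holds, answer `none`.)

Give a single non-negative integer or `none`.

s_0={q,r}: F(s)=True s=False
s_1={s}: F(s)=True s=True
s_2={p,q,r}: F(s)=True s=False
s_3={r}: F(s)=True s=False
s_4={p,q,s}: F(s)=True s=True
s_5={q}: F(s)=False s=False
F(F(s)) holds; first witness at position 0.

Answer: 0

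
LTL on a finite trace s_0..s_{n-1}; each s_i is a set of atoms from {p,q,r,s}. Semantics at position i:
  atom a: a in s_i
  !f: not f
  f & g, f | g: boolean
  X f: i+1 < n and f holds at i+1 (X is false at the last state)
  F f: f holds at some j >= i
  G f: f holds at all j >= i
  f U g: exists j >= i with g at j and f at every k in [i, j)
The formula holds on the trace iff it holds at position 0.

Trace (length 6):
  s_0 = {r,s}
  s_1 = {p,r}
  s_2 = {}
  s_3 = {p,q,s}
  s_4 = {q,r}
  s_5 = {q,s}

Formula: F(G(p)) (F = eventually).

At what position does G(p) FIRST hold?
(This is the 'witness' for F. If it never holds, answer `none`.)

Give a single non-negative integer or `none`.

Answer: none

Derivation:
s_0={r,s}: G(p)=False p=False
s_1={p,r}: G(p)=False p=True
s_2={}: G(p)=False p=False
s_3={p,q,s}: G(p)=False p=True
s_4={q,r}: G(p)=False p=False
s_5={q,s}: G(p)=False p=False
F(G(p)) does not hold (no witness exists).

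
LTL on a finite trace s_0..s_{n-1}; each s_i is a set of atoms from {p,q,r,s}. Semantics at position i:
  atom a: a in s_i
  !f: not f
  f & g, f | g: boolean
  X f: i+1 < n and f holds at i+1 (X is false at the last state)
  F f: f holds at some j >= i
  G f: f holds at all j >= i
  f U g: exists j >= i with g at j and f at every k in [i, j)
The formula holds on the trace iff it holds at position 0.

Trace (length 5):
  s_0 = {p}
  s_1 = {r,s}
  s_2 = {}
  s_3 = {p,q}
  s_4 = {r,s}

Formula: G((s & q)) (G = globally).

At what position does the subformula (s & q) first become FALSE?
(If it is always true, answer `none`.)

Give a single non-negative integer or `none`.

s_0={p}: (s & q)=False s=False q=False
s_1={r,s}: (s & q)=False s=True q=False
s_2={}: (s & q)=False s=False q=False
s_3={p,q}: (s & q)=False s=False q=True
s_4={r,s}: (s & q)=False s=True q=False
G((s & q)) holds globally = False
First violation at position 0.

Answer: 0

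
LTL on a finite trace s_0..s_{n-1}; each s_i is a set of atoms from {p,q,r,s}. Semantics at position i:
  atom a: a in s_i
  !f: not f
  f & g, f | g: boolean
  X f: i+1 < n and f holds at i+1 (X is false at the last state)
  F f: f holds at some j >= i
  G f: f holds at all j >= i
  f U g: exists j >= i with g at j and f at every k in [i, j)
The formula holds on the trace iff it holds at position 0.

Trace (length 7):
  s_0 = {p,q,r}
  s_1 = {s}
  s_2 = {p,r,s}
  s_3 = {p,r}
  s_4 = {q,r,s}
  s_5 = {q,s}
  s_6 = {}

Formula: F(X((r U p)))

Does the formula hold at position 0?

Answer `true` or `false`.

s_0={p,q,r}: F(X((r U p)))=True X((r U p))=False (r U p)=True r=True p=True
s_1={s}: F(X((r U p)))=True X((r U p))=True (r U p)=False r=False p=False
s_2={p,r,s}: F(X((r U p)))=True X((r U p))=True (r U p)=True r=True p=True
s_3={p,r}: F(X((r U p)))=False X((r U p))=False (r U p)=True r=True p=True
s_4={q,r,s}: F(X((r U p)))=False X((r U p))=False (r U p)=False r=True p=False
s_5={q,s}: F(X((r U p)))=False X((r U p))=False (r U p)=False r=False p=False
s_6={}: F(X((r U p)))=False X((r U p))=False (r U p)=False r=False p=False

Answer: true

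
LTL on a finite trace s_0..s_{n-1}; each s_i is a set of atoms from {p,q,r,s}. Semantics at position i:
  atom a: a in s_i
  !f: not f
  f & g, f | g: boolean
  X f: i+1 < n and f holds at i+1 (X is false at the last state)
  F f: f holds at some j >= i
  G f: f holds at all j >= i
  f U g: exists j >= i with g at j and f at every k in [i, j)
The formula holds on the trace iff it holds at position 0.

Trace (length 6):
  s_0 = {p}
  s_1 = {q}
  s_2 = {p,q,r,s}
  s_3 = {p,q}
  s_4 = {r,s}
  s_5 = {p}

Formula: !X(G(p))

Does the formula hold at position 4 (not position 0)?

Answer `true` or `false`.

s_0={p}: !X(G(p))=True X(G(p))=False G(p)=False p=True
s_1={q}: !X(G(p))=True X(G(p))=False G(p)=False p=False
s_2={p,q,r,s}: !X(G(p))=True X(G(p))=False G(p)=False p=True
s_3={p,q}: !X(G(p))=True X(G(p))=False G(p)=False p=True
s_4={r,s}: !X(G(p))=False X(G(p))=True G(p)=False p=False
s_5={p}: !X(G(p))=True X(G(p))=False G(p)=True p=True
Evaluating at position 4: result = False

Answer: false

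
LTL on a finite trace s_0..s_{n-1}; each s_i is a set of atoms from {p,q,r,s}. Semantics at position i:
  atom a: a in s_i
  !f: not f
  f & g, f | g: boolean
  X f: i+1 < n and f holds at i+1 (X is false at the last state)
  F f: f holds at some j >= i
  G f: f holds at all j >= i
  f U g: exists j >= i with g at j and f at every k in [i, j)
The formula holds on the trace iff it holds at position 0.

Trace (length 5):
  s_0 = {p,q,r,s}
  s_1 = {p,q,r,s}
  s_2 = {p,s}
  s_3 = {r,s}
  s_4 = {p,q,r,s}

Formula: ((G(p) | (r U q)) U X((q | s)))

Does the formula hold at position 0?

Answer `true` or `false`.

s_0={p,q,r,s}: ((G(p) | (r U q)) U X((q | s)))=True (G(p) | (r U q))=True G(p)=False p=True (r U q)=True r=True q=True X((q | s))=True (q | s)=True s=True
s_1={p,q,r,s}: ((G(p) | (r U q)) U X((q | s)))=True (G(p) | (r U q))=True G(p)=False p=True (r U q)=True r=True q=True X((q | s))=True (q | s)=True s=True
s_2={p,s}: ((G(p) | (r U q)) U X((q | s)))=True (G(p) | (r U q))=False G(p)=False p=True (r U q)=False r=False q=False X((q | s))=True (q | s)=True s=True
s_3={r,s}: ((G(p) | (r U q)) U X((q | s)))=True (G(p) | (r U q))=True G(p)=False p=False (r U q)=True r=True q=False X((q | s))=True (q | s)=True s=True
s_4={p,q,r,s}: ((G(p) | (r U q)) U X((q | s)))=False (G(p) | (r U q))=True G(p)=True p=True (r U q)=True r=True q=True X((q | s))=False (q | s)=True s=True

Answer: true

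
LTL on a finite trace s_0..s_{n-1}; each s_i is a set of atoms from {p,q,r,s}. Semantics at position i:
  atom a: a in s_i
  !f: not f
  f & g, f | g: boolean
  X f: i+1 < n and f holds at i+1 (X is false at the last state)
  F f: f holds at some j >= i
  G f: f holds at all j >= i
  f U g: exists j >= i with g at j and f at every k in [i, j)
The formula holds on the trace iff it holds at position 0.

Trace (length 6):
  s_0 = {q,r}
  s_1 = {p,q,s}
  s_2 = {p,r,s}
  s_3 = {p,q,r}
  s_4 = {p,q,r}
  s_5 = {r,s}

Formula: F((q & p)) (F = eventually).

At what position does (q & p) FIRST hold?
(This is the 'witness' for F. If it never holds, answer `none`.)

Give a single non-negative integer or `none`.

Answer: 1

Derivation:
s_0={q,r}: (q & p)=False q=True p=False
s_1={p,q,s}: (q & p)=True q=True p=True
s_2={p,r,s}: (q & p)=False q=False p=True
s_3={p,q,r}: (q & p)=True q=True p=True
s_4={p,q,r}: (q & p)=True q=True p=True
s_5={r,s}: (q & p)=False q=False p=False
F((q & p)) holds; first witness at position 1.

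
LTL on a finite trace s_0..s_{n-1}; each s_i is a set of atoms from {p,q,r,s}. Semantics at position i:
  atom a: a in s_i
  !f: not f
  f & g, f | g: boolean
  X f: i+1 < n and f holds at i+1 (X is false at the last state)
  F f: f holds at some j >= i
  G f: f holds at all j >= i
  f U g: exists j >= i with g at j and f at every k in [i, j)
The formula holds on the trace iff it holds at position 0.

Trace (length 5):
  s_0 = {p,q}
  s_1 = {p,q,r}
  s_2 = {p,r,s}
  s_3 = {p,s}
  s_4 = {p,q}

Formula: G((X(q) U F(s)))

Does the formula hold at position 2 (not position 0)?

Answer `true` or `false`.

s_0={p,q}: G((X(q) U F(s)))=False (X(q) U F(s))=True X(q)=True q=True F(s)=True s=False
s_1={p,q,r}: G((X(q) U F(s)))=False (X(q) U F(s))=True X(q)=False q=True F(s)=True s=False
s_2={p,r,s}: G((X(q) U F(s)))=False (X(q) U F(s))=True X(q)=False q=False F(s)=True s=True
s_3={p,s}: G((X(q) U F(s)))=False (X(q) U F(s))=True X(q)=True q=False F(s)=True s=True
s_4={p,q}: G((X(q) U F(s)))=False (X(q) U F(s))=False X(q)=False q=True F(s)=False s=False
Evaluating at position 2: result = False

Answer: false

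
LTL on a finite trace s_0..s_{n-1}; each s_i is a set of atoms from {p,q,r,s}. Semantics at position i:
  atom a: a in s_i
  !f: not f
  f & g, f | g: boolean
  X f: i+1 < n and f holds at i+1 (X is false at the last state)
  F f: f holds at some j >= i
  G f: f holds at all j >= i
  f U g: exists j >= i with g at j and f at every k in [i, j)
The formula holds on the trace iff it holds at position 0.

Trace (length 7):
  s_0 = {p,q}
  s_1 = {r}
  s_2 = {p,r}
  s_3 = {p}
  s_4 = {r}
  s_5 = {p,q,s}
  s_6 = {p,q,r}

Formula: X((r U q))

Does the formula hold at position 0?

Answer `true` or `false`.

Answer: false

Derivation:
s_0={p,q}: X((r U q))=False (r U q)=True r=False q=True
s_1={r}: X((r U q))=False (r U q)=False r=True q=False
s_2={p,r}: X((r U q))=False (r U q)=False r=True q=False
s_3={p}: X((r U q))=True (r U q)=False r=False q=False
s_4={r}: X((r U q))=True (r U q)=True r=True q=False
s_5={p,q,s}: X((r U q))=True (r U q)=True r=False q=True
s_6={p,q,r}: X((r U q))=False (r U q)=True r=True q=True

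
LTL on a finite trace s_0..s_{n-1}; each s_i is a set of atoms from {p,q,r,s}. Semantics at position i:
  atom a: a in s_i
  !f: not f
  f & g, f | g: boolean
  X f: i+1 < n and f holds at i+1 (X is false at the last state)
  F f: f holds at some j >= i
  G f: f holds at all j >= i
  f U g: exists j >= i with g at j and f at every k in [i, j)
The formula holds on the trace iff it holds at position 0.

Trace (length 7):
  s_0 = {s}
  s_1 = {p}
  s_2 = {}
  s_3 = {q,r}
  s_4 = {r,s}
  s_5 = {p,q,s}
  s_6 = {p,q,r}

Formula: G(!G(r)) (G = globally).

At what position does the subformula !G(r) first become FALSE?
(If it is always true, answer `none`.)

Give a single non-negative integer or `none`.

Answer: 6

Derivation:
s_0={s}: !G(r)=True G(r)=False r=False
s_1={p}: !G(r)=True G(r)=False r=False
s_2={}: !G(r)=True G(r)=False r=False
s_3={q,r}: !G(r)=True G(r)=False r=True
s_4={r,s}: !G(r)=True G(r)=False r=True
s_5={p,q,s}: !G(r)=True G(r)=False r=False
s_6={p,q,r}: !G(r)=False G(r)=True r=True
G(!G(r)) holds globally = False
First violation at position 6.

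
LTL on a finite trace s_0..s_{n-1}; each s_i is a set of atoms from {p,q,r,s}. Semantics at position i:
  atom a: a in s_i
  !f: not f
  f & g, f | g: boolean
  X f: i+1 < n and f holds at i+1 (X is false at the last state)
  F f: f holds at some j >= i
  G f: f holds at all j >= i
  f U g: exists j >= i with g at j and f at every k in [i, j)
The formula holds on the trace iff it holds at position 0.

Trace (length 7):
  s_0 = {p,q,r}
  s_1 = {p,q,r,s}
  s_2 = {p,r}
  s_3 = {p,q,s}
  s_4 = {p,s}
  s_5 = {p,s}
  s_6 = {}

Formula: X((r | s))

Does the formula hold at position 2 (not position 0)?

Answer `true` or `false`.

Answer: true

Derivation:
s_0={p,q,r}: X((r | s))=True (r | s)=True r=True s=False
s_1={p,q,r,s}: X((r | s))=True (r | s)=True r=True s=True
s_2={p,r}: X((r | s))=True (r | s)=True r=True s=False
s_3={p,q,s}: X((r | s))=True (r | s)=True r=False s=True
s_4={p,s}: X((r | s))=True (r | s)=True r=False s=True
s_5={p,s}: X((r | s))=False (r | s)=True r=False s=True
s_6={}: X((r | s))=False (r | s)=False r=False s=False
Evaluating at position 2: result = True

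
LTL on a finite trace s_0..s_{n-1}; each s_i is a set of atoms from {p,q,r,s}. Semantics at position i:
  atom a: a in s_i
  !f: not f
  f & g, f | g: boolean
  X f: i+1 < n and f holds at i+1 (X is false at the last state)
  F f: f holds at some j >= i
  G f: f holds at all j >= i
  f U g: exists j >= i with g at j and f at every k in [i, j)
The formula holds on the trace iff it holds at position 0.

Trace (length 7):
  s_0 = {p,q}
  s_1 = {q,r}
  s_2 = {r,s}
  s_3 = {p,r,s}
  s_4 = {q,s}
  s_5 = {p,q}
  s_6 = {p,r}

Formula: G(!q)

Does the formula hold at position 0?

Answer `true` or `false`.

s_0={p,q}: G(!q)=False !q=False q=True
s_1={q,r}: G(!q)=False !q=False q=True
s_2={r,s}: G(!q)=False !q=True q=False
s_3={p,r,s}: G(!q)=False !q=True q=False
s_4={q,s}: G(!q)=False !q=False q=True
s_5={p,q}: G(!q)=False !q=False q=True
s_6={p,r}: G(!q)=True !q=True q=False

Answer: false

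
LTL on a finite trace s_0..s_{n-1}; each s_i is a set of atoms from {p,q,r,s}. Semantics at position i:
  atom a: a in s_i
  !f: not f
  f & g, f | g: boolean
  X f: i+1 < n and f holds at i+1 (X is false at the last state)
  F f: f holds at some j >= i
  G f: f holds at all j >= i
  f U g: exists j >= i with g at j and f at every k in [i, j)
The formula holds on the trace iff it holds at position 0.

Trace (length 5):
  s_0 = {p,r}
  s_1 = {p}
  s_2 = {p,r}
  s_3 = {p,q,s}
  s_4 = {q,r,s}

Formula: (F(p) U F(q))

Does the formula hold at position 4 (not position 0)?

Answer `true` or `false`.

s_0={p,r}: (F(p) U F(q))=True F(p)=True p=True F(q)=True q=False
s_1={p}: (F(p) U F(q))=True F(p)=True p=True F(q)=True q=False
s_2={p,r}: (F(p) U F(q))=True F(p)=True p=True F(q)=True q=False
s_3={p,q,s}: (F(p) U F(q))=True F(p)=True p=True F(q)=True q=True
s_4={q,r,s}: (F(p) U F(q))=True F(p)=False p=False F(q)=True q=True
Evaluating at position 4: result = True

Answer: true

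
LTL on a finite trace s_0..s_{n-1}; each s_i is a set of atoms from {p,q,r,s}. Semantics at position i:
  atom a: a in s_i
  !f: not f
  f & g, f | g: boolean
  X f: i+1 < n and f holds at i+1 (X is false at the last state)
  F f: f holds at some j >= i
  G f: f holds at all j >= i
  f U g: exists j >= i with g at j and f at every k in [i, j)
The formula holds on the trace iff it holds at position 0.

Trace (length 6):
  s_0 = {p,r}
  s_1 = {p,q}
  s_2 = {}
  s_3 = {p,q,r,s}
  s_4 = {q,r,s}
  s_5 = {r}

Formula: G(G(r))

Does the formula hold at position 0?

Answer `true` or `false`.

Answer: false

Derivation:
s_0={p,r}: G(G(r))=False G(r)=False r=True
s_1={p,q}: G(G(r))=False G(r)=False r=False
s_2={}: G(G(r))=False G(r)=False r=False
s_3={p,q,r,s}: G(G(r))=True G(r)=True r=True
s_4={q,r,s}: G(G(r))=True G(r)=True r=True
s_5={r}: G(G(r))=True G(r)=True r=True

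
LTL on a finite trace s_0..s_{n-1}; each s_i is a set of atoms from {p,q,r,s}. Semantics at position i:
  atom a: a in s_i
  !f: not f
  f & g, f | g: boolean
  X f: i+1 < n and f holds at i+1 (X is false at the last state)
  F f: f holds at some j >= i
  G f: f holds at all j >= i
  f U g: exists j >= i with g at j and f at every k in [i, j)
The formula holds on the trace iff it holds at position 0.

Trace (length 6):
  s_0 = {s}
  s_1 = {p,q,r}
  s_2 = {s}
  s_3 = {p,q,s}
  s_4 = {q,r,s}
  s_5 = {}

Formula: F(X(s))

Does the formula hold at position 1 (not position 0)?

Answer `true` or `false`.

s_0={s}: F(X(s))=True X(s)=False s=True
s_1={p,q,r}: F(X(s))=True X(s)=True s=False
s_2={s}: F(X(s))=True X(s)=True s=True
s_3={p,q,s}: F(X(s))=True X(s)=True s=True
s_4={q,r,s}: F(X(s))=False X(s)=False s=True
s_5={}: F(X(s))=False X(s)=False s=False
Evaluating at position 1: result = True

Answer: true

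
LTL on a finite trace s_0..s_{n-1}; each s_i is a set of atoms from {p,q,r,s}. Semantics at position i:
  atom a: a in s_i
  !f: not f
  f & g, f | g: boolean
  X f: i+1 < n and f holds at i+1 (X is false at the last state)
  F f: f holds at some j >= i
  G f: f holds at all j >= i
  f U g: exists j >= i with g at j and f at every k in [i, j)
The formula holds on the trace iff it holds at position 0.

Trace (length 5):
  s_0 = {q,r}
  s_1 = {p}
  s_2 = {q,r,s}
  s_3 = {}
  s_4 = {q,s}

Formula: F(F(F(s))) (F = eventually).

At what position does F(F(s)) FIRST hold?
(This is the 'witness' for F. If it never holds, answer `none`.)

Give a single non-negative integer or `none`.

s_0={q,r}: F(F(s))=True F(s)=True s=False
s_1={p}: F(F(s))=True F(s)=True s=False
s_2={q,r,s}: F(F(s))=True F(s)=True s=True
s_3={}: F(F(s))=True F(s)=True s=False
s_4={q,s}: F(F(s))=True F(s)=True s=True
F(F(F(s))) holds; first witness at position 0.

Answer: 0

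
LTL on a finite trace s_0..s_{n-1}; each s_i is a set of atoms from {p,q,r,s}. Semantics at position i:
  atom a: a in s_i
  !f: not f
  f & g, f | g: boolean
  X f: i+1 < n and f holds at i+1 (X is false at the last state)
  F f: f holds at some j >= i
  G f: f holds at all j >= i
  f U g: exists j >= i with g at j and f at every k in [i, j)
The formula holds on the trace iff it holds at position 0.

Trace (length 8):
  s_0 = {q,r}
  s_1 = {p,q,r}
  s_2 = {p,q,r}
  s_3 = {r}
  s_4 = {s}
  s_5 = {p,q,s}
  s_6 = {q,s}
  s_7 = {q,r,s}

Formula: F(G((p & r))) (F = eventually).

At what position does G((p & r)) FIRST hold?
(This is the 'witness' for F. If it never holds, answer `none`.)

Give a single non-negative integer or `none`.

Answer: none

Derivation:
s_0={q,r}: G((p & r))=False (p & r)=False p=False r=True
s_1={p,q,r}: G((p & r))=False (p & r)=True p=True r=True
s_2={p,q,r}: G((p & r))=False (p & r)=True p=True r=True
s_3={r}: G((p & r))=False (p & r)=False p=False r=True
s_4={s}: G((p & r))=False (p & r)=False p=False r=False
s_5={p,q,s}: G((p & r))=False (p & r)=False p=True r=False
s_6={q,s}: G((p & r))=False (p & r)=False p=False r=False
s_7={q,r,s}: G((p & r))=False (p & r)=False p=False r=True
F(G((p & r))) does not hold (no witness exists).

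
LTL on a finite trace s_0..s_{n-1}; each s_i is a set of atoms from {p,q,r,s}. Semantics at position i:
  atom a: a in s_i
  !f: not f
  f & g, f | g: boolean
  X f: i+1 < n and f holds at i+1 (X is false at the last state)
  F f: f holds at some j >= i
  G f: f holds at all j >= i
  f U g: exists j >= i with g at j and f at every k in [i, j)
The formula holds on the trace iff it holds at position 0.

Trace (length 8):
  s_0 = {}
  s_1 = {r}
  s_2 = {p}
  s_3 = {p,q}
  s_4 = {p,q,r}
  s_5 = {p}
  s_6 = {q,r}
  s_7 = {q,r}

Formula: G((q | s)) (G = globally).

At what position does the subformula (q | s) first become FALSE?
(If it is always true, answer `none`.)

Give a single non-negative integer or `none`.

s_0={}: (q | s)=False q=False s=False
s_1={r}: (q | s)=False q=False s=False
s_2={p}: (q | s)=False q=False s=False
s_3={p,q}: (q | s)=True q=True s=False
s_4={p,q,r}: (q | s)=True q=True s=False
s_5={p}: (q | s)=False q=False s=False
s_6={q,r}: (q | s)=True q=True s=False
s_7={q,r}: (q | s)=True q=True s=False
G((q | s)) holds globally = False
First violation at position 0.

Answer: 0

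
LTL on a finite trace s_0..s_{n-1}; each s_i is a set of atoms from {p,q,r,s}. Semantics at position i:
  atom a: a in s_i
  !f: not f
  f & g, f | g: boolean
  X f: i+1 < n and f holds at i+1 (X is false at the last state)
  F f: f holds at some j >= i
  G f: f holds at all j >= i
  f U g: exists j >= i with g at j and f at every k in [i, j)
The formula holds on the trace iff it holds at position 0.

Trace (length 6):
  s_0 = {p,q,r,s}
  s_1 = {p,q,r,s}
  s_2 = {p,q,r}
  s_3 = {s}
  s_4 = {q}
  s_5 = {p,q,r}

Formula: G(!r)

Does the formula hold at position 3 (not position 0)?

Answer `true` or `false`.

Answer: false

Derivation:
s_0={p,q,r,s}: G(!r)=False !r=False r=True
s_1={p,q,r,s}: G(!r)=False !r=False r=True
s_2={p,q,r}: G(!r)=False !r=False r=True
s_3={s}: G(!r)=False !r=True r=False
s_4={q}: G(!r)=False !r=True r=False
s_5={p,q,r}: G(!r)=False !r=False r=True
Evaluating at position 3: result = False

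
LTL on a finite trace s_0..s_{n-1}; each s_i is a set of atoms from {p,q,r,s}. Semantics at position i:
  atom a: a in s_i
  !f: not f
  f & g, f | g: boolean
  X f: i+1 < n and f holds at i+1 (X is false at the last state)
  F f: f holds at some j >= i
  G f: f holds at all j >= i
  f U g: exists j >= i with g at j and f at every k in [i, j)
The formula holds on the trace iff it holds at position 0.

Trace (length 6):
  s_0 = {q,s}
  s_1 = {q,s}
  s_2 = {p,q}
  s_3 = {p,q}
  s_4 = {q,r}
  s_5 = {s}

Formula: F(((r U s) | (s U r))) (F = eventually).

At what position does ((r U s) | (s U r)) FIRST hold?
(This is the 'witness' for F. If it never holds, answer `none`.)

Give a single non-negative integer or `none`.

Answer: 0

Derivation:
s_0={q,s}: ((r U s) | (s U r))=True (r U s)=True r=False s=True (s U r)=False
s_1={q,s}: ((r U s) | (s U r))=True (r U s)=True r=False s=True (s U r)=False
s_2={p,q}: ((r U s) | (s U r))=False (r U s)=False r=False s=False (s U r)=False
s_3={p,q}: ((r U s) | (s U r))=False (r U s)=False r=False s=False (s U r)=False
s_4={q,r}: ((r U s) | (s U r))=True (r U s)=True r=True s=False (s U r)=True
s_5={s}: ((r U s) | (s U r))=True (r U s)=True r=False s=True (s U r)=False
F(((r U s) | (s U r))) holds; first witness at position 0.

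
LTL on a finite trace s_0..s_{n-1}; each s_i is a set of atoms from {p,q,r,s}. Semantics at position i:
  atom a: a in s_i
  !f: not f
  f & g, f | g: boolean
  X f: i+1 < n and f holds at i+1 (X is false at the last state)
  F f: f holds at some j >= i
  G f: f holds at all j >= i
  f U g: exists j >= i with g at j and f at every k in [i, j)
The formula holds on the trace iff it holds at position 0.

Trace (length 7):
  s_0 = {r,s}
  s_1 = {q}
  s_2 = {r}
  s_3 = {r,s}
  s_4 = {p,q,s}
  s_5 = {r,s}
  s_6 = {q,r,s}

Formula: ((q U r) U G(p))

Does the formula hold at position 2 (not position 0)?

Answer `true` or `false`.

Answer: false

Derivation:
s_0={r,s}: ((q U r) U G(p))=False (q U r)=True q=False r=True G(p)=False p=False
s_1={q}: ((q U r) U G(p))=False (q U r)=True q=True r=False G(p)=False p=False
s_2={r}: ((q U r) U G(p))=False (q U r)=True q=False r=True G(p)=False p=False
s_3={r,s}: ((q U r) U G(p))=False (q U r)=True q=False r=True G(p)=False p=False
s_4={p,q,s}: ((q U r) U G(p))=False (q U r)=True q=True r=False G(p)=False p=True
s_5={r,s}: ((q U r) U G(p))=False (q U r)=True q=False r=True G(p)=False p=False
s_6={q,r,s}: ((q U r) U G(p))=False (q U r)=True q=True r=True G(p)=False p=False
Evaluating at position 2: result = False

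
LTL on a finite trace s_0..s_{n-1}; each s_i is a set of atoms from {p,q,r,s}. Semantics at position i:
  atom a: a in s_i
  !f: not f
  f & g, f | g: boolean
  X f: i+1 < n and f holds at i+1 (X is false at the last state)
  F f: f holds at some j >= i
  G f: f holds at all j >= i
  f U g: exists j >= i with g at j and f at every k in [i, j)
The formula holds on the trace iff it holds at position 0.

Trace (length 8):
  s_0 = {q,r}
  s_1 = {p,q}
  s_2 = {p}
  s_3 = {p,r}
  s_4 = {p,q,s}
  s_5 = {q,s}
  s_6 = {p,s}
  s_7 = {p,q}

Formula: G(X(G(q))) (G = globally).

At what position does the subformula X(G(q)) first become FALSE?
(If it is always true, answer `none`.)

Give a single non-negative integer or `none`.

Answer: 0

Derivation:
s_0={q,r}: X(G(q))=False G(q)=False q=True
s_1={p,q}: X(G(q))=False G(q)=False q=True
s_2={p}: X(G(q))=False G(q)=False q=False
s_3={p,r}: X(G(q))=False G(q)=False q=False
s_4={p,q,s}: X(G(q))=False G(q)=False q=True
s_5={q,s}: X(G(q))=False G(q)=False q=True
s_6={p,s}: X(G(q))=True G(q)=False q=False
s_7={p,q}: X(G(q))=False G(q)=True q=True
G(X(G(q))) holds globally = False
First violation at position 0.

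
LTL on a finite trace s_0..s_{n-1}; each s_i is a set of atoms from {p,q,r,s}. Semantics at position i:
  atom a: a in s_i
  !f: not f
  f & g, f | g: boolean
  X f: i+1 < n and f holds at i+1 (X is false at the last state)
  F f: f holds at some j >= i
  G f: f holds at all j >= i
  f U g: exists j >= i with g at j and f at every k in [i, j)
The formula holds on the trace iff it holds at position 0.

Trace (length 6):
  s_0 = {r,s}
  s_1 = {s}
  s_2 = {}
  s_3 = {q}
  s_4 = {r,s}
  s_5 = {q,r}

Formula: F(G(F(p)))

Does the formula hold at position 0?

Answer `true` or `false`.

Answer: false

Derivation:
s_0={r,s}: F(G(F(p)))=False G(F(p))=False F(p)=False p=False
s_1={s}: F(G(F(p)))=False G(F(p))=False F(p)=False p=False
s_2={}: F(G(F(p)))=False G(F(p))=False F(p)=False p=False
s_3={q}: F(G(F(p)))=False G(F(p))=False F(p)=False p=False
s_4={r,s}: F(G(F(p)))=False G(F(p))=False F(p)=False p=False
s_5={q,r}: F(G(F(p)))=False G(F(p))=False F(p)=False p=False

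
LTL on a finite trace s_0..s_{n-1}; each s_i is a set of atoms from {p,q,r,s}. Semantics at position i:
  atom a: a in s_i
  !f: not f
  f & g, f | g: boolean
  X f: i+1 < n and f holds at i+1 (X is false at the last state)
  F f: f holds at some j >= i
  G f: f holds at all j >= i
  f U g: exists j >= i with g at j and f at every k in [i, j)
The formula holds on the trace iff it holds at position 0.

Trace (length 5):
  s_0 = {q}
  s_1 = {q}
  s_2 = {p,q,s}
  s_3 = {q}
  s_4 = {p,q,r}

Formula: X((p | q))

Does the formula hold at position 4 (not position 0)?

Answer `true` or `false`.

s_0={q}: X((p | q))=True (p | q)=True p=False q=True
s_1={q}: X((p | q))=True (p | q)=True p=False q=True
s_2={p,q,s}: X((p | q))=True (p | q)=True p=True q=True
s_3={q}: X((p | q))=True (p | q)=True p=False q=True
s_4={p,q,r}: X((p | q))=False (p | q)=True p=True q=True
Evaluating at position 4: result = False

Answer: false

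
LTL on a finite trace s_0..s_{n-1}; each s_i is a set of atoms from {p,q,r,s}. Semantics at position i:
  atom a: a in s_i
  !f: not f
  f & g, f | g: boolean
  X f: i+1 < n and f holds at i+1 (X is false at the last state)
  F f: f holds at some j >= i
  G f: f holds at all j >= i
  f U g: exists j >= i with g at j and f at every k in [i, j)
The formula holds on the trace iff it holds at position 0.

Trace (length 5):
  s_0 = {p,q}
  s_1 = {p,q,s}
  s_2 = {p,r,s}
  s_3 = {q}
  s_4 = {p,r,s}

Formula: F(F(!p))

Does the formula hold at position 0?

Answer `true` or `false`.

Answer: true

Derivation:
s_0={p,q}: F(F(!p))=True F(!p)=True !p=False p=True
s_1={p,q,s}: F(F(!p))=True F(!p)=True !p=False p=True
s_2={p,r,s}: F(F(!p))=True F(!p)=True !p=False p=True
s_3={q}: F(F(!p))=True F(!p)=True !p=True p=False
s_4={p,r,s}: F(F(!p))=False F(!p)=False !p=False p=True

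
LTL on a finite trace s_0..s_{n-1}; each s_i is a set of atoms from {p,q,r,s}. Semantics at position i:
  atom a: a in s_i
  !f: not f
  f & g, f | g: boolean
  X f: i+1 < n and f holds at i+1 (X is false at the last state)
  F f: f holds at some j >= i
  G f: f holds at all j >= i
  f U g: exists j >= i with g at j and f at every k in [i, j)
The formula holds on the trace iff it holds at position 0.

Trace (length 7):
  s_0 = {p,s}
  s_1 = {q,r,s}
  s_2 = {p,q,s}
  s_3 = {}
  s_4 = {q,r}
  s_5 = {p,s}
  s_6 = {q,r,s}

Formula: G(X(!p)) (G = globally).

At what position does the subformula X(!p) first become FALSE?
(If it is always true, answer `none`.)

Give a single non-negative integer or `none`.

s_0={p,s}: X(!p)=True !p=False p=True
s_1={q,r,s}: X(!p)=False !p=True p=False
s_2={p,q,s}: X(!p)=True !p=False p=True
s_3={}: X(!p)=True !p=True p=False
s_4={q,r}: X(!p)=False !p=True p=False
s_5={p,s}: X(!p)=True !p=False p=True
s_6={q,r,s}: X(!p)=False !p=True p=False
G(X(!p)) holds globally = False
First violation at position 1.

Answer: 1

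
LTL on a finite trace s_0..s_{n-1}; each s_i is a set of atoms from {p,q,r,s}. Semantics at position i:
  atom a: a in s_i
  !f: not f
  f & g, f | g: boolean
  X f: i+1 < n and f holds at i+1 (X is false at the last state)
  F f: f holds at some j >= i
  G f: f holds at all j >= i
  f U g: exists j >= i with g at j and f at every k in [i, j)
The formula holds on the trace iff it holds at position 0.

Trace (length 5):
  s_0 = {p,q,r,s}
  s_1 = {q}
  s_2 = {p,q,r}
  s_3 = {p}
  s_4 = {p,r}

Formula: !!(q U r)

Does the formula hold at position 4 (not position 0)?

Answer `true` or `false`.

s_0={p,q,r,s}: !!(q U r)=True !(q U r)=False (q U r)=True q=True r=True
s_1={q}: !!(q U r)=True !(q U r)=False (q U r)=True q=True r=False
s_2={p,q,r}: !!(q U r)=True !(q U r)=False (q U r)=True q=True r=True
s_3={p}: !!(q U r)=False !(q U r)=True (q U r)=False q=False r=False
s_4={p,r}: !!(q U r)=True !(q U r)=False (q U r)=True q=False r=True
Evaluating at position 4: result = True

Answer: true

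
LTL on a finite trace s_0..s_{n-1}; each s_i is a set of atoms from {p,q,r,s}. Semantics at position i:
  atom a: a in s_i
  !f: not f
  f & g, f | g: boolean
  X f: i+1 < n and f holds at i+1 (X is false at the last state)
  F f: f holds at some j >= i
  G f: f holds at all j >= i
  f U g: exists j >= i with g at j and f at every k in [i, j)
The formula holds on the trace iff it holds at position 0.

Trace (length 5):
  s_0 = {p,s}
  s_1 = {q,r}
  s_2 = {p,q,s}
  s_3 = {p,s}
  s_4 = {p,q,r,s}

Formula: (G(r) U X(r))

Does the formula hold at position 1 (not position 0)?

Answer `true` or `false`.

s_0={p,s}: (G(r) U X(r))=True G(r)=False r=False X(r)=True
s_1={q,r}: (G(r) U X(r))=False G(r)=False r=True X(r)=False
s_2={p,q,s}: (G(r) U X(r))=False G(r)=False r=False X(r)=False
s_3={p,s}: (G(r) U X(r))=True G(r)=False r=False X(r)=True
s_4={p,q,r,s}: (G(r) U X(r))=False G(r)=True r=True X(r)=False
Evaluating at position 1: result = False

Answer: false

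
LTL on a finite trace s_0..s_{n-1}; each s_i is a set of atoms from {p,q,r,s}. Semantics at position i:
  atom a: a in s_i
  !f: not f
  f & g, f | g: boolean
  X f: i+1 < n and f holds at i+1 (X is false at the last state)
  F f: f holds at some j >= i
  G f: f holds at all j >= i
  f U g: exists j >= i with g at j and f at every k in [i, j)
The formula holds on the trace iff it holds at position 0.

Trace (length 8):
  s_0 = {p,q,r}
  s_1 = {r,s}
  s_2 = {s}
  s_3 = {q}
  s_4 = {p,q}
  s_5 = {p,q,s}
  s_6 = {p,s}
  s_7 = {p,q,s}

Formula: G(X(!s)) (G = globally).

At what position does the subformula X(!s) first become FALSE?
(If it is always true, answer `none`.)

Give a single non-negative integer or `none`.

s_0={p,q,r}: X(!s)=False !s=True s=False
s_1={r,s}: X(!s)=False !s=False s=True
s_2={s}: X(!s)=True !s=False s=True
s_3={q}: X(!s)=True !s=True s=False
s_4={p,q}: X(!s)=False !s=True s=False
s_5={p,q,s}: X(!s)=False !s=False s=True
s_6={p,s}: X(!s)=False !s=False s=True
s_7={p,q,s}: X(!s)=False !s=False s=True
G(X(!s)) holds globally = False
First violation at position 0.

Answer: 0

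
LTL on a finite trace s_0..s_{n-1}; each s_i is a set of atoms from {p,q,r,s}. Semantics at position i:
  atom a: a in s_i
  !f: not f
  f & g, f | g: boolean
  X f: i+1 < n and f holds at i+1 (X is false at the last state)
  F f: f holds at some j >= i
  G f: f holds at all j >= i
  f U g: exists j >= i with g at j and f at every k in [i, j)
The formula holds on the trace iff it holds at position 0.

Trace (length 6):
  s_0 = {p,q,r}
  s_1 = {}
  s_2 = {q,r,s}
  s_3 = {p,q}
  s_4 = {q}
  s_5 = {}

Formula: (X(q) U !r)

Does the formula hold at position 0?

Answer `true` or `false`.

Answer: false

Derivation:
s_0={p,q,r}: (X(q) U !r)=False X(q)=False q=True !r=False r=True
s_1={}: (X(q) U !r)=True X(q)=True q=False !r=True r=False
s_2={q,r,s}: (X(q) U !r)=True X(q)=True q=True !r=False r=True
s_3={p,q}: (X(q) U !r)=True X(q)=True q=True !r=True r=False
s_4={q}: (X(q) U !r)=True X(q)=False q=True !r=True r=False
s_5={}: (X(q) U !r)=True X(q)=False q=False !r=True r=False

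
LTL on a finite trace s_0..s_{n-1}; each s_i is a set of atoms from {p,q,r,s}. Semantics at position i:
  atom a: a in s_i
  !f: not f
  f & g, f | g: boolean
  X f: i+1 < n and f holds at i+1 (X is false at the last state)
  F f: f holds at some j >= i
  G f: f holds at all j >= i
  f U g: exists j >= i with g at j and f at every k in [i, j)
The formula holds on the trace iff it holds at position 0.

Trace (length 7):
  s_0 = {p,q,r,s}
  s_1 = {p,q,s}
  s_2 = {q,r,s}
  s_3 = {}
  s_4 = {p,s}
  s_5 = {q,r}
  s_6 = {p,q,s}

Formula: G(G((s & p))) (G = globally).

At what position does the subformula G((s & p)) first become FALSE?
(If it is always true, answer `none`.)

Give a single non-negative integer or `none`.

s_0={p,q,r,s}: G((s & p))=False (s & p)=True s=True p=True
s_1={p,q,s}: G((s & p))=False (s & p)=True s=True p=True
s_2={q,r,s}: G((s & p))=False (s & p)=False s=True p=False
s_3={}: G((s & p))=False (s & p)=False s=False p=False
s_4={p,s}: G((s & p))=False (s & p)=True s=True p=True
s_5={q,r}: G((s & p))=False (s & p)=False s=False p=False
s_6={p,q,s}: G((s & p))=True (s & p)=True s=True p=True
G(G((s & p))) holds globally = False
First violation at position 0.

Answer: 0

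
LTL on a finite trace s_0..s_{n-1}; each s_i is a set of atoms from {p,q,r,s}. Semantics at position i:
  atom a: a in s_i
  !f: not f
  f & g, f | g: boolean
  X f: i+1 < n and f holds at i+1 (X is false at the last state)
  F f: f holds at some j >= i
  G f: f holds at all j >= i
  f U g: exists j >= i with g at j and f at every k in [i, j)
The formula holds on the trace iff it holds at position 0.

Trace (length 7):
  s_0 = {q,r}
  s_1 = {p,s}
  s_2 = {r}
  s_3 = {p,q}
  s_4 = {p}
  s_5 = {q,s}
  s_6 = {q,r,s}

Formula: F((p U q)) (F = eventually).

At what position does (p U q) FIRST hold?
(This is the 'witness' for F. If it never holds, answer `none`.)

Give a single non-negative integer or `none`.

s_0={q,r}: (p U q)=True p=False q=True
s_1={p,s}: (p U q)=False p=True q=False
s_2={r}: (p U q)=False p=False q=False
s_3={p,q}: (p U q)=True p=True q=True
s_4={p}: (p U q)=True p=True q=False
s_5={q,s}: (p U q)=True p=False q=True
s_6={q,r,s}: (p U q)=True p=False q=True
F((p U q)) holds; first witness at position 0.

Answer: 0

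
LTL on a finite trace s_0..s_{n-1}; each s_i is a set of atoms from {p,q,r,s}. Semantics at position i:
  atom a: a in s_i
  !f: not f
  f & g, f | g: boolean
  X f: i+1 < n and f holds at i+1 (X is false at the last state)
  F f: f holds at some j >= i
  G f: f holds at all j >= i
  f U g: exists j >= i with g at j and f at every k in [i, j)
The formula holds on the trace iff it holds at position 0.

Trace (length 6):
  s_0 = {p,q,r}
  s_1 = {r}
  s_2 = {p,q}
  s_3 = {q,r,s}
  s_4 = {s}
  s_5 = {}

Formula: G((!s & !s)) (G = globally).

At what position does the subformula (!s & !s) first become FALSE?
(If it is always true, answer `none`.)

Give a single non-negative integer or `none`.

s_0={p,q,r}: (!s & !s)=True !s=True s=False
s_1={r}: (!s & !s)=True !s=True s=False
s_2={p,q}: (!s & !s)=True !s=True s=False
s_3={q,r,s}: (!s & !s)=False !s=False s=True
s_4={s}: (!s & !s)=False !s=False s=True
s_5={}: (!s & !s)=True !s=True s=False
G((!s & !s)) holds globally = False
First violation at position 3.

Answer: 3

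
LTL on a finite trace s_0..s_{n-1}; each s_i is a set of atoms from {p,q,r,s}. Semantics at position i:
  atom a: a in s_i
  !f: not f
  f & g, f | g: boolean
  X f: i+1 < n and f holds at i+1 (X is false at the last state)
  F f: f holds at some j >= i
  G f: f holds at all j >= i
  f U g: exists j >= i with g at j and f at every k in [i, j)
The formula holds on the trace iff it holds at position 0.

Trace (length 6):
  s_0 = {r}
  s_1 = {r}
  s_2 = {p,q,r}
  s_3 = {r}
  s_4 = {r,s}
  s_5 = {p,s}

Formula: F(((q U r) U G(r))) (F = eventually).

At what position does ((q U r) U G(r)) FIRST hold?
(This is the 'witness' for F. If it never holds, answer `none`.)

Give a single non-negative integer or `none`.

s_0={r}: ((q U r) U G(r))=False (q U r)=True q=False r=True G(r)=False
s_1={r}: ((q U r) U G(r))=False (q U r)=True q=False r=True G(r)=False
s_2={p,q,r}: ((q U r) U G(r))=False (q U r)=True q=True r=True G(r)=False
s_3={r}: ((q U r) U G(r))=False (q U r)=True q=False r=True G(r)=False
s_4={r,s}: ((q U r) U G(r))=False (q U r)=True q=False r=True G(r)=False
s_5={p,s}: ((q U r) U G(r))=False (q U r)=False q=False r=False G(r)=False
F(((q U r) U G(r))) does not hold (no witness exists).

Answer: none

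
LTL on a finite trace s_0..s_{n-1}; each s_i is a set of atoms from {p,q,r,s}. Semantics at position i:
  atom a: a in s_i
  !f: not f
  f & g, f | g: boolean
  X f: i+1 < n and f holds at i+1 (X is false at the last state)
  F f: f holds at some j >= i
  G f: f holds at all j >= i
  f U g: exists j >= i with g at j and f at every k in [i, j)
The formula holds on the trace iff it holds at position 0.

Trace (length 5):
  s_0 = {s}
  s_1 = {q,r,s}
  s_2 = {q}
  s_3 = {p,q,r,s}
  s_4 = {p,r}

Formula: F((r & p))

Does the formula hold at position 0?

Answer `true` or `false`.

s_0={s}: F((r & p))=True (r & p)=False r=False p=False
s_1={q,r,s}: F((r & p))=True (r & p)=False r=True p=False
s_2={q}: F((r & p))=True (r & p)=False r=False p=False
s_3={p,q,r,s}: F((r & p))=True (r & p)=True r=True p=True
s_4={p,r}: F((r & p))=True (r & p)=True r=True p=True

Answer: true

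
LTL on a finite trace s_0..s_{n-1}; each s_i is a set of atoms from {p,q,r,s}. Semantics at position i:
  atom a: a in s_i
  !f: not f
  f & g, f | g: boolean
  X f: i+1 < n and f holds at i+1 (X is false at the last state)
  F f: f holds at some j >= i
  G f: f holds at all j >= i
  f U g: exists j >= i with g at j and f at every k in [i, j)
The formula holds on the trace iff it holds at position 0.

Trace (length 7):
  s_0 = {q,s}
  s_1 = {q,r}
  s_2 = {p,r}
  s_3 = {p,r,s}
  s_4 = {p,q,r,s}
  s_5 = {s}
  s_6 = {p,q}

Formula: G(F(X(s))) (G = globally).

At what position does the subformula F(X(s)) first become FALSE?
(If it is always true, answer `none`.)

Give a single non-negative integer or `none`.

Answer: 5

Derivation:
s_0={q,s}: F(X(s))=True X(s)=False s=True
s_1={q,r}: F(X(s))=True X(s)=False s=False
s_2={p,r}: F(X(s))=True X(s)=True s=False
s_3={p,r,s}: F(X(s))=True X(s)=True s=True
s_4={p,q,r,s}: F(X(s))=True X(s)=True s=True
s_5={s}: F(X(s))=False X(s)=False s=True
s_6={p,q}: F(X(s))=False X(s)=False s=False
G(F(X(s))) holds globally = False
First violation at position 5.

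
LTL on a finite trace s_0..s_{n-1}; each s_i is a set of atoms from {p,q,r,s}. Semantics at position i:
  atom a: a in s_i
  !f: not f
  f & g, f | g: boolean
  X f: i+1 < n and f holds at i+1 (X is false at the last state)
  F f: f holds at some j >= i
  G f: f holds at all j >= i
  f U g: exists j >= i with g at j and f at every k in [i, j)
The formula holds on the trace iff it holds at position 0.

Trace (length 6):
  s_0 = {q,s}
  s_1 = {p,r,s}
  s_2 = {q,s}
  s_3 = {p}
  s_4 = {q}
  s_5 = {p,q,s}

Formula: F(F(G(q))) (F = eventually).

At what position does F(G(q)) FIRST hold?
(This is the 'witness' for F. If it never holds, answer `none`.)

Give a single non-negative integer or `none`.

Answer: 0

Derivation:
s_0={q,s}: F(G(q))=True G(q)=False q=True
s_1={p,r,s}: F(G(q))=True G(q)=False q=False
s_2={q,s}: F(G(q))=True G(q)=False q=True
s_3={p}: F(G(q))=True G(q)=False q=False
s_4={q}: F(G(q))=True G(q)=True q=True
s_5={p,q,s}: F(G(q))=True G(q)=True q=True
F(F(G(q))) holds; first witness at position 0.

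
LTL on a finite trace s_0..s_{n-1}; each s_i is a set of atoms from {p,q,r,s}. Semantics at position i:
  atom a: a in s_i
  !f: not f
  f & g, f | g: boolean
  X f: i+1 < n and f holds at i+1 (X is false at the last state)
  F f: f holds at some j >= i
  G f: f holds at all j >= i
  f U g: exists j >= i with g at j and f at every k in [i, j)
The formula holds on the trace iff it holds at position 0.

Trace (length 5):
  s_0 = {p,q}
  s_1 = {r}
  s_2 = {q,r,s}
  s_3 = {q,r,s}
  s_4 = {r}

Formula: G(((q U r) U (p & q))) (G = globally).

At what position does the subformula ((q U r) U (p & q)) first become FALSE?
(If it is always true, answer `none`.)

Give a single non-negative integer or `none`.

Answer: 1

Derivation:
s_0={p,q}: ((q U r) U (p & q))=True (q U r)=True q=True r=False (p & q)=True p=True
s_1={r}: ((q U r) U (p & q))=False (q U r)=True q=False r=True (p & q)=False p=False
s_2={q,r,s}: ((q U r) U (p & q))=False (q U r)=True q=True r=True (p & q)=False p=False
s_3={q,r,s}: ((q U r) U (p & q))=False (q U r)=True q=True r=True (p & q)=False p=False
s_4={r}: ((q U r) U (p & q))=False (q U r)=True q=False r=True (p & q)=False p=False
G(((q U r) U (p & q))) holds globally = False
First violation at position 1.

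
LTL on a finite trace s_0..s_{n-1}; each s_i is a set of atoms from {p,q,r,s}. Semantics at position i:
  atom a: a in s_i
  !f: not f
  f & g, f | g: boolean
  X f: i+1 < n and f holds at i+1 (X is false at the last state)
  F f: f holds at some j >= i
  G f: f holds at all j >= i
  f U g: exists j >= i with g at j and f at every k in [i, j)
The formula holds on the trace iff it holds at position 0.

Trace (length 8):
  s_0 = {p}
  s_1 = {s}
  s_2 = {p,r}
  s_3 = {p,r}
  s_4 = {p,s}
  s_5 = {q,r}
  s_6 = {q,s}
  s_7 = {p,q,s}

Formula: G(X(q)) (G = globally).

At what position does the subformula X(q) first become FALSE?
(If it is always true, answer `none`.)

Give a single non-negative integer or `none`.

s_0={p}: X(q)=False q=False
s_1={s}: X(q)=False q=False
s_2={p,r}: X(q)=False q=False
s_3={p,r}: X(q)=False q=False
s_4={p,s}: X(q)=True q=False
s_5={q,r}: X(q)=True q=True
s_6={q,s}: X(q)=True q=True
s_7={p,q,s}: X(q)=False q=True
G(X(q)) holds globally = False
First violation at position 0.

Answer: 0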